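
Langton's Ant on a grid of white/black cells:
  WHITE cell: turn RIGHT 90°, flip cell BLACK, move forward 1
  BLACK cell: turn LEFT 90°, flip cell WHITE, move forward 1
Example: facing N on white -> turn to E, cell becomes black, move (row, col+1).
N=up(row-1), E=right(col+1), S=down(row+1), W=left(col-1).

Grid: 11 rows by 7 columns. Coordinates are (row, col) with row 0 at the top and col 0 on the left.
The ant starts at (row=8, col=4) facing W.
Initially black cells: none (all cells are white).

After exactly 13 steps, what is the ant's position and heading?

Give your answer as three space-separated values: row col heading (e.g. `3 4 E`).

Answer: 9 4 N

Derivation:
Step 1: on WHITE (8,4): turn R to N, flip to black, move to (7,4). |black|=1
Step 2: on WHITE (7,4): turn R to E, flip to black, move to (7,5). |black|=2
Step 3: on WHITE (7,5): turn R to S, flip to black, move to (8,5). |black|=3
Step 4: on WHITE (8,5): turn R to W, flip to black, move to (8,4). |black|=4
Step 5: on BLACK (8,4): turn L to S, flip to white, move to (9,4). |black|=3
Step 6: on WHITE (9,4): turn R to W, flip to black, move to (9,3). |black|=4
Step 7: on WHITE (9,3): turn R to N, flip to black, move to (8,3). |black|=5
Step 8: on WHITE (8,3): turn R to E, flip to black, move to (8,4). |black|=6
Step 9: on WHITE (8,4): turn R to S, flip to black, move to (9,4). |black|=7
Step 10: on BLACK (9,4): turn L to E, flip to white, move to (9,5). |black|=6
Step 11: on WHITE (9,5): turn R to S, flip to black, move to (10,5). |black|=7
Step 12: on WHITE (10,5): turn R to W, flip to black, move to (10,4). |black|=8
Step 13: on WHITE (10,4): turn R to N, flip to black, move to (9,4). |black|=9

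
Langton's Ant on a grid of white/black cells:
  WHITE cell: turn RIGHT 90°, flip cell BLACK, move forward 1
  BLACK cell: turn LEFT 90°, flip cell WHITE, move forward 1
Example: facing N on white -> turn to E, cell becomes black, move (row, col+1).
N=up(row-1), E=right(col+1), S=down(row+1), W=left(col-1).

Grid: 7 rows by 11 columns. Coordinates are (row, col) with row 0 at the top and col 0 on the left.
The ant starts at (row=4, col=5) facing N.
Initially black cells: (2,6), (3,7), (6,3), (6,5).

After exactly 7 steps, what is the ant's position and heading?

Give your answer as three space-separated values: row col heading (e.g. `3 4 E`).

Answer: 3 5 E

Derivation:
Step 1: on WHITE (4,5): turn R to E, flip to black, move to (4,6). |black|=5
Step 2: on WHITE (4,6): turn R to S, flip to black, move to (5,6). |black|=6
Step 3: on WHITE (5,6): turn R to W, flip to black, move to (5,5). |black|=7
Step 4: on WHITE (5,5): turn R to N, flip to black, move to (4,5). |black|=8
Step 5: on BLACK (4,5): turn L to W, flip to white, move to (4,4). |black|=7
Step 6: on WHITE (4,4): turn R to N, flip to black, move to (3,4). |black|=8
Step 7: on WHITE (3,4): turn R to E, flip to black, move to (3,5). |black|=9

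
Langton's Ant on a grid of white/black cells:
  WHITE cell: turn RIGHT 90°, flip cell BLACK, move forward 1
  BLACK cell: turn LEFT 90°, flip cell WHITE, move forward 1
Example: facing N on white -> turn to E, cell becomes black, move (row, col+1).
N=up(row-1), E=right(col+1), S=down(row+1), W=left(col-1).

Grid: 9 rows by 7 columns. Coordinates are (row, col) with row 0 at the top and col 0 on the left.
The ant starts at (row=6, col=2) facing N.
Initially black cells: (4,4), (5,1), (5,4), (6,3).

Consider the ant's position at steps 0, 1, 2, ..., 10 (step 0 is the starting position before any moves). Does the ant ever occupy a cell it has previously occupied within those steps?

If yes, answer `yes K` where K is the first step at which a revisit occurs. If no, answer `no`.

Step 1: on WHITE (6,2): turn R to E, flip to black, move to (6,3). |black|=5 — new cell
Step 2: on BLACK (6,3): turn L to N, flip to white, move to (5,3). |black|=4 — new cell
Step 3: on WHITE (5,3): turn R to E, flip to black, move to (5,4). |black|=5 — new cell
Step 4: on BLACK (5,4): turn L to N, flip to white, move to (4,4). |black|=4 — new cell
Step 5: on BLACK (4,4): turn L to W, flip to white, move to (4,3). |black|=3 — new cell
Step 6: on WHITE (4,3): turn R to N, flip to black, move to (3,3). |black|=4 — new cell
Step 7: on WHITE (3,3): turn R to E, flip to black, move to (3,4). |black|=5 — new cell
Step 8: on WHITE (3,4): turn R to S, flip to black, move to (4,4). |black|=6 — REVISIT

Answer: yes 8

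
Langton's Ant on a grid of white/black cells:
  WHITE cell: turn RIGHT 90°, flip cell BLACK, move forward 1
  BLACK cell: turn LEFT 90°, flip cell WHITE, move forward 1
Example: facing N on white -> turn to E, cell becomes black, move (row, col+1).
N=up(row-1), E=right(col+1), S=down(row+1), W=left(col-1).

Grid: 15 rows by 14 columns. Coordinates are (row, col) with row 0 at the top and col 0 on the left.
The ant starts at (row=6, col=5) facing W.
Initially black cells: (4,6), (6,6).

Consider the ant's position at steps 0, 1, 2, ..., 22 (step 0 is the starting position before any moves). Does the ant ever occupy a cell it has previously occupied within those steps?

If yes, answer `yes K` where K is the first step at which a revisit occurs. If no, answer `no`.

Step 1: on WHITE (6,5): turn R to N, flip to black, move to (5,5). |black|=3 — new cell
Step 2: on WHITE (5,5): turn R to E, flip to black, move to (5,6). |black|=4 — new cell
Step 3: on WHITE (5,6): turn R to S, flip to black, move to (6,6). |black|=5 — new cell
Step 4: on BLACK (6,6): turn L to E, flip to white, move to (6,7). |black|=4 — new cell
Step 5: on WHITE (6,7): turn R to S, flip to black, move to (7,7). |black|=5 — new cell
Step 6: on WHITE (7,7): turn R to W, flip to black, move to (7,6). |black|=6 — new cell
Step 7: on WHITE (7,6): turn R to N, flip to black, move to (6,6). |black|=7 — REVISIT

Answer: yes 7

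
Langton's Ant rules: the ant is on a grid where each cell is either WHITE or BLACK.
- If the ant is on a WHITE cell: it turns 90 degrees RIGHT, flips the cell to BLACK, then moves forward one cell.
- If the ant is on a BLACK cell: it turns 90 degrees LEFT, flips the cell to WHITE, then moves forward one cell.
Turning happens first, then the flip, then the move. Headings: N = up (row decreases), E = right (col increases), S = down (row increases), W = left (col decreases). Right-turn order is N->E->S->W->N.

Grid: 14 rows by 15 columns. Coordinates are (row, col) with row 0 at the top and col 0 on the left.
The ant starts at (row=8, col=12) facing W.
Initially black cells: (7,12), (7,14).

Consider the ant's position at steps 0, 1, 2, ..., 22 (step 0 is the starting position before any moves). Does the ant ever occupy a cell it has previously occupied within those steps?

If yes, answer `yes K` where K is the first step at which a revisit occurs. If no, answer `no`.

Answer: yes 5

Derivation:
Step 1: on WHITE (8,12): turn R to N, flip to black, move to (7,12). |black|=3 — new cell
Step 2: on BLACK (7,12): turn L to W, flip to white, move to (7,11). |black|=2 — new cell
Step 3: on WHITE (7,11): turn R to N, flip to black, move to (6,11). |black|=3 — new cell
Step 4: on WHITE (6,11): turn R to E, flip to black, move to (6,12). |black|=4 — new cell
Step 5: on WHITE (6,12): turn R to S, flip to black, move to (7,12). |black|=5 — REVISIT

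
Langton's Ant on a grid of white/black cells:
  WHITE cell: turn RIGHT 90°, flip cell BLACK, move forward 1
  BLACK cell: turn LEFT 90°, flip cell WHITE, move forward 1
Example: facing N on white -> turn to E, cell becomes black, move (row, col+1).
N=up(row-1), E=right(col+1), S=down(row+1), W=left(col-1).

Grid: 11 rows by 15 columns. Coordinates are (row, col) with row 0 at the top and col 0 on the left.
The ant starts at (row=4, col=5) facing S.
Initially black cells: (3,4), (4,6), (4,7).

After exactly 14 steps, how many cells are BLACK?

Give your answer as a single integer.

Answer: 9

Derivation:
Step 1: on WHITE (4,5): turn R to W, flip to black, move to (4,4). |black|=4
Step 2: on WHITE (4,4): turn R to N, flip to black, move to (3,4). |black|=5
Step 3: on BLACK (3,4): turn L to W, flip to white, move to (3,3). |black|=4
Step 4: on WHITE (3,3): turn R to N, flip to black, move to (2,3). |black|=5
Step 5: on WHITE (2,3): turn R to E, flip to black, move to (2,4). |black|=6
Step 6: on WHITE (2,4): turn R to S, flip to black, move to (3,4). |black|=7
Step 7: on WHITE (3,4): turn R to W, flip to black, move to (3,3). |black|=8
Step 8: on BLACK (3,3): turn L to S, flip to white, move to (4,3). |black|=7
Step 9: on WHITE (4,3): turn R to W, flip to black, move to (4,2). |black|=8
Step 10: on WHITE (4,2): turn R to N, flip to black, move to (3,2). |black|=9
Step 11: on WHITE (3,2): turn R to E, flip to black, move to (3,3). |black|=10
Step 12: on WHITE (3,3): turn R to S, flip to black, move to (4,3). |black|=11
Step 13: on BLACK (4,3): turn L to E, flip to white, move to (4,4). |black|=10
Step 14: on BLACK (4,4): turn L to N, flip to white, move to (3,4). |black|=9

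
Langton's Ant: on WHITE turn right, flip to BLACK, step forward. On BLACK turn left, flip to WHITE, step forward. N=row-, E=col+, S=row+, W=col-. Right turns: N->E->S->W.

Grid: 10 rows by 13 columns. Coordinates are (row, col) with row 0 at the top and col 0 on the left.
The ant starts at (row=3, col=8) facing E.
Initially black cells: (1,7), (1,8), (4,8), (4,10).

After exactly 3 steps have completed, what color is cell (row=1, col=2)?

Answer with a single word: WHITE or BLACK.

Step 1: on WHITE (3,8): turn R to S, flip to black, move to (4,8). |black|=5
Step 2: on BLACK (4,8): turn L to E, flip to white, move to (4,9). |black|=4
Step 3: on WHITE (4,9): turn R to S, flip to black, move to (5,9). |black|=5

Answer: WHITE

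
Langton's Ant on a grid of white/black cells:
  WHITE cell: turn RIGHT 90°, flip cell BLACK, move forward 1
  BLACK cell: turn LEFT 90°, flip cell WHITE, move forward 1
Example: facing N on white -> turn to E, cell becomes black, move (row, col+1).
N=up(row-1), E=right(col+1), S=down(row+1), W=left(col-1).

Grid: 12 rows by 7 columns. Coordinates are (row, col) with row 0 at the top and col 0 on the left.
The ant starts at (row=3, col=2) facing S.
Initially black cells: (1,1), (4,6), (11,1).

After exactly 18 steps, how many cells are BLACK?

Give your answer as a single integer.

Answer: 9

Derivation:
Step 1: on WHITE (3,2): turn R to W, flip to black, move to (3,1). |black|=4
Step 2: on WHITE (3,1): turn R to N, flip to black, move to (2,1). |black|=5
Step 3: on WHITE (2,1): turn R to E, flip to black, move to (2,2). |black|=6
Step 4: on WHITE (2,2): turn R to S, flip to black, move to (3,2). |black|=7
Step 5: on BLACK (3,2): turn L to E, flip to white, move to (3,3). |black|=6
Step 6: on WHITE (3,3): turn R to S, flip to black, move to (4,3). |black|=7
Step 7: on WHITE (4,3): turn R to W, flip to black, move to (4,2). |black|=8
Step 8: on WHITE (4,2): turn R to N, flip to black, move to (3,2). |black|=9
Step 9: on WHITE (3,2): turn R to E, flip to black, move to (3,3). |black|=10
Step 10: on BLACK (3,3): turn L to N, flip to white, move to (2,3). |black|=9
Step 11: on WHITE (2,3): turn R to E, flip to black, move to (2,4). |black|=10
Step 12: on WHITE (2,4): turn R to S, flip to black, move to (3,4). |black|=11
Step 13: on WHITE (3,4): turn R to W, flip to black, move to (3,3). |black|=12
Step 14: on WHITE (3,3): turn R to N, flip to black, move to (2,3). |black|=13
Step 15: on BLACK (2,3): turn L to W, flip to white, move to (2,2). |black|=12
Step 16: on BLACK (2,2): turn L to S, flip to white, move to (3,2). |black|=11
Step 17: on BLACK (3,2): turn L to E, flip to white, move to (3,3). |black|=10
Step 18: on BLACK (3,3): turn L to N, flip to white, move to (2,3). |black|=9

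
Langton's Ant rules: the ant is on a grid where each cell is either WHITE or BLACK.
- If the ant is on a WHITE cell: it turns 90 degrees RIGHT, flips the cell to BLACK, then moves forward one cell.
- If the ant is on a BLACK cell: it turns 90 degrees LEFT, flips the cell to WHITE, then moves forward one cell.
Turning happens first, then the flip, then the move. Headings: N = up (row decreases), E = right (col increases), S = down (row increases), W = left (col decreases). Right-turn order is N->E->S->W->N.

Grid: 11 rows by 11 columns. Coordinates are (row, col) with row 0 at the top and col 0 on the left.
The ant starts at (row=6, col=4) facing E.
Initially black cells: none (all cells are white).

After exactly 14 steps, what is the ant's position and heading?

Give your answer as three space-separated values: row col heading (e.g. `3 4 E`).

Step 1: on WHITE (6,4): turn R to S, flip to black, move to (7,4). |black|=1
Step 2: on WHITE (7,4): turn R to W, flip to black, move to (7,3). |black|=2
Step 3: on WHITE (7,3): turn R to N, flip to black, move to (6,3). |black|=3
Step 4: on WHITE (6,3): turn R to E, flip to black, move to (6,4). |black|=4
Step 5: on BLACK (6,4): turn L to N, flip to white, move to (5,4). |black|=3
Step 6: on WHITE (5,4): turn R to E, flip to black, move to (5,5). |black|=4
Step 7: on WHITE (5,5): turn R to S, flip to black, move to (6,5). |black|=5
Step 8: on WHITE (6,5): turn R to W, flip to black, move to (6,4). |black|=6
Step 9: on WHITE (6,4): turn R to N, flip to black, move to (5,4). |black|=7
Step 10: on BLACK (5,4): turn L to W, flip to white, move to (5,3). |black|=6
Step 11: on WHITE (5,3): turn R to N, flip to black, move to (4,3). |black|=7
Step 12: on WHITE (4,3): turn R to E, flip to black, move to (4,4). |black|=8
Step 13: on WHITE (4,4): turn R to S, flip to black, move to (5,4). |black|=9
Step 14: on WHITE (5,4): turn R to W, flip to black, move to (5,3). |black|=10

Answer: 5 3 W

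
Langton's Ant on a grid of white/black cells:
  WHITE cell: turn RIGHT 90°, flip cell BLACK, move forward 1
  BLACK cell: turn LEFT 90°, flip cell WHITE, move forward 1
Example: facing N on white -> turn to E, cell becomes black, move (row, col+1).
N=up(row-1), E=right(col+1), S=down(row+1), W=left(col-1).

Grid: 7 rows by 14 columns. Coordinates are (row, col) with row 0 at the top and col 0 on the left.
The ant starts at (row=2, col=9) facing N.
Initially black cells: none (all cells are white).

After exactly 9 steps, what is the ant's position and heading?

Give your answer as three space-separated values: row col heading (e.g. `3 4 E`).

Step 1: on WHITE (2,9): turn R to E, flip to black, move to (2,10). |black|=1
Step 2: on WHITE (2,10): turn R to S, flip to black, move to (3,10). |black|=2
Step 3: on WHITE (3,10): turn R to W, flip to black, move to (3,9). |black|=3
Step 4: on WHITE (3,9): turn R to N, flip to black, move to (2,9). |black|=4
Step 5: on BLACK (2,9): turn L to W, flip to white, move to (2,8). |black|=3
Step 6: on WHITE (2,8): turn R to N, flip to black, move to (1,8). |black|=4
Step 7: on WHITE (1,8): turn R to E, flip to black, move to (1,9). |black|=5
Step 8: on WHITE (1,9): turn R to S, flip to black, move to (2,9). |black|=6
Step 9: on WHITE (2,9): turn R to W, flip to black, move to (2,8). |black|=7

Answer: 2 8 W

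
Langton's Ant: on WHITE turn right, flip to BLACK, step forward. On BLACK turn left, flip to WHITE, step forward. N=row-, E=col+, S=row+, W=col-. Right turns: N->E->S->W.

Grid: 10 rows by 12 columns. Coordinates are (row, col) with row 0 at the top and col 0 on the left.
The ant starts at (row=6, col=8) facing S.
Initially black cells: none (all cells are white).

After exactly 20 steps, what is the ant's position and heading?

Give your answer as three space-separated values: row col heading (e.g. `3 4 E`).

Step 1: on WHITE (6,8): turn R to W, flip to black, move to (6,7). |black|=1
Step 2: on WHITE (6,7): turn R to N, flip to black, move to (5,7). |black|=2
Step 3: on WHITE (5,7): turn R to E, flip to black, move to (5,8). |black|=3
Step 4: on WHITE (5,8): turn R to S, flip to black, move to (6,8). |black|=4
Step 5: on BLACK (6,8): turn L to E, flip to white, move to (6,9). |black|=3
Step 6: on WHITE (6,9): turn R to S, flip to black, move to (7,9). |black|=4
Step 7: on WHITE (7,9): turn R to W, flip to black, move to (7,8). |black|=5
Step 8: on WHITE (7,8): turn R to N, flip to black, move to (6,8). |black|=6
Step 9: on WHITE (6,8): turn R to E, flip to black, move to (6,9). |black|=7
Step 10: on BLACK (6,9): turn L to N, flip to white, move to (5,9). |black|=6
Step 11: on WHITE (5,9): turn R to E, flip to black, move to (5,10). |black|=7
Step 12: on WHITE (5,10): turn R to S, flip to black, move to (6,10). |black|=8
Step 13: on WHITE (6,10): turn R to W, flip to black, move to (6,9). |black|=9
Step 14: on WHITE (6,9): turn R to N, flip to black, move to (5,9). |black|=10
Step 15: on BLACK (5,9): turn L to W, flip to white, move to (5,8). |black|=9
Step 16: on BLACK (5,8): turn L to S, flip to white, move to (6,8). |black|=8
Step 17: on BLACK (6,8): turn L to E, flip to white, move to (6,9). |black|=7
Step 18: on BLACK (6,9): turn L to N, flip to white, move to (5,9). |black|=6
Step 19: on WHITE (5,9): turn R to E, flip to black, move to (5,10). |black|=7
Step 20: on BLACK (5,10): turn L to N, flip to white, move to (4,10). |black|=6

Answer: 4 10 N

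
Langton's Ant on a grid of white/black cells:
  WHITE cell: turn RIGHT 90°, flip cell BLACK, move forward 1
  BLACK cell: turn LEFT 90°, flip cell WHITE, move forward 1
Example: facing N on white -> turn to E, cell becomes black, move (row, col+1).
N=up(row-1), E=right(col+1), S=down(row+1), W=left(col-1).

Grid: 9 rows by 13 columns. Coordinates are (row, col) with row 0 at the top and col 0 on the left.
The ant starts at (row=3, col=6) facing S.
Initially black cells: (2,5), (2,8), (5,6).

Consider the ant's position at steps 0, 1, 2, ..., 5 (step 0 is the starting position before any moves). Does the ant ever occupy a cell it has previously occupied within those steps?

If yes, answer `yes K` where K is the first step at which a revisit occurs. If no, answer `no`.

Step 1: on WHITE (3,6): turn R to W, flip to black, move to (3,5). |black|=4 — new cell
Step 2: on WHITE (3,5): turn R to N, flip to black, move to (2,5). |black|=5 — new cell
Step 3: on BLACK (2,5): turn L to W, flip to white, move to (2,4). |black|=4 — new cell
Step 4: on WHITE (2,4): turn R to N, flip to black, move to (1,4). |black|=5 — new cell
Step 5: on WHITE (1,4): turn R to E, flip to black, move to (1,5). |black|=6 — new cell
No revisit within 5 steps.

Answer: no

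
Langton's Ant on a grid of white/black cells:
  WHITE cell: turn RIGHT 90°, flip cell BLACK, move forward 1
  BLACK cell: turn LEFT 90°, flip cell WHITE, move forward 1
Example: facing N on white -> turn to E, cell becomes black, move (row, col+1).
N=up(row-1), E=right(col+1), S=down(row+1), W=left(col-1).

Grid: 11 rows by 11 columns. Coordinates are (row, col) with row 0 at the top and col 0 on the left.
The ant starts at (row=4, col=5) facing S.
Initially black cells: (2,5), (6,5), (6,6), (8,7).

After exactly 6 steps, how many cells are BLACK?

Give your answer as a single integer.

Step 1: on WHITE (4,5): turn R to W, flip to black, move to (4,4). |black|=5
Step 2: on WHITE (4,4): turn R to N, flip to black, move to (3,4). |black|=6
Step 3: on WHITE (3,4): turn R to E, flip to black, move to (3,5). |black|=7
Step 4: on WHITE (3,5): turn R to S, flip to black, move to (4,5). |black|=8
Step 5: on BLACK (4,5): turn L to E, flip to white, move to (4,6). |black|=7
Step 6: on WHITE (4,6): turn R to S, flip to black, move to (5,6). |black|=8

Answer: 8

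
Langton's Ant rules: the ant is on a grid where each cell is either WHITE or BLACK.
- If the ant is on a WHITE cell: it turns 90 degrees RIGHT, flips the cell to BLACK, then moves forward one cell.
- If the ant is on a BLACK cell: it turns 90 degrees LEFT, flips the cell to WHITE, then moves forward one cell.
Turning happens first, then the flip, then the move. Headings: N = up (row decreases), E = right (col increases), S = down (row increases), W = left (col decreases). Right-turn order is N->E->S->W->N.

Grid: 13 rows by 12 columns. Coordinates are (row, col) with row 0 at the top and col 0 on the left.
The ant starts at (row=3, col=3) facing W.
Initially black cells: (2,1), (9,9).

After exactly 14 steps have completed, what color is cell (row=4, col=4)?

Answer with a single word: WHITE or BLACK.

Answer: BLACK

Derivation:
Step 1: on WHITE (3,3): turn R to N, flip to black, move to (2,3). |black|=3
Step 2: on WHITE (2,3): turn R to E, flip to black, move to (2,4). |black|=4
Step 3: on WHITE (2,4): turn R to S, flip to black, move to (3,4). |black|=5
Step 4: on WHITE (3,4): turn R to W, flip to black, move to (3,3). |black|=6
Step 5: on BLACK (3,3): turn L to S, flip to white, move to (4,3). |black|=5
Step 6: on WHITE (4,3): turn R to W, flip to black, move to (4,2). |black|=6
Step 7: on WHITE (4,2): turn R to N, flip to black, move to (3,2). |black|=7
Step 8: on WHITE (3,2): turn R to E, flip to black, move to (3,3). |black|=8
Step 9: on WHITE (3,3): turn R to S, flip to black, move to (4,3). |black|=9
Step 10: on BLACK (4,3): turn L to E, flip to white, move to (4,4). |black|=8
Step 11: on WHITE (4,4): turn R to S, flip to black, move to (5,4). |black|=9
Step 12: on WHITE (5,4): turn R to W, flip to black, move to (5,3). |black|=10
Step 13: on WHITE (5,3): turn R to N, flip to black, move to (4,3). |black|=11
Step 14: on WHITE (4,3): turn R to E, flip to black, move to (4,4). |black|=12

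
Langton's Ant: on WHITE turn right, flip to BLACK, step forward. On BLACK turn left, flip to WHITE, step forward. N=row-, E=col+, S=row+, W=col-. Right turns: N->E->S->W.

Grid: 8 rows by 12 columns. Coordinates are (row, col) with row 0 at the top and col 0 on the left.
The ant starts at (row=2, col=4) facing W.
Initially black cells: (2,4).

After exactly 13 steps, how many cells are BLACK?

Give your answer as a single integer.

Step 1: on BLACK (2,4): turn L to S, flip to white, move to (3,4). |black|=0
Step 2: on WHITE (3,4): turn R to W, flip to black, move to (3,3). |black|=1
Step 3: on WHITE (3,3): turn R to N, flip to black, move to (2,3). |black|=2
Step 4: on WHITE (2,3): turn R to E, flip to black, move to (2,4). |black|=3
Step 5: on WHITE (2,4): turn R to S, flip to black, move to (3,4). |black|=4
Step 6: on BLACK (3,4): turn L to E, flip to white, move to (3,5). |black|=3
Step 7: on WHITE (3,5): turn R to S, flip to black, move to (4,5). |black|=4
Step 8: on WHITE (4,5): turn R to W, flip to black, move to (4,4). |black|=5
Step 9: on WHITE (4,4): turn R to N, flip to black, move to (3,4). |black|=6
Step 10: on WHITE (3,4): turn R to E, flip to black, move to (3,5). |black|=7
Step 11: on BLACK (3,5): turn L to N, flip to white, move to (2,5). |black|=6
Step 12: on WHITE (2,5): turn R to E, flip to black, move to (2,6). |black|=7
Step 13: on WHITE (2,6): turn R to S, flip to black, move to (3,6). |black|=8

Answer: 8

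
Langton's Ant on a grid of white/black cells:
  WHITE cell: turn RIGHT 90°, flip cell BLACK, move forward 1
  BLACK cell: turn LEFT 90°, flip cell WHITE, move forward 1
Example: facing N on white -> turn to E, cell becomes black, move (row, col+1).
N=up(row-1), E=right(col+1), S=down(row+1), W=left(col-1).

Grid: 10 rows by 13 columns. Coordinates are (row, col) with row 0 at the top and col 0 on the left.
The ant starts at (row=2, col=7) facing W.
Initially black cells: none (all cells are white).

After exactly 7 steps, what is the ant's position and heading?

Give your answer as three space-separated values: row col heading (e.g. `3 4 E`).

Step 1: on WHITE (2,7): turn R to N, flip to black, move to (1,7). |black|=1
Step 2: on WHITE (1,7): turn R to E, flip to black, move to (1,8). |black|=2
Step 3: on WHITE (1,8): turn R to S, flip to black, move to (2,8). |black|=3
Step 4: on WHITE (2,8): turn R to W, flip to black, move to (2,7). |black|=4
Step 5: on BLACK (2,7): turn L to S, flip to white, move to (3,7). |black|=3
Step 6: on WHITE (3,7): turn R to W, flip to black, move to (3,6). |black|=4
Step 7: on WHITE (3,6): turn R to N, flip to black, move to (2,6). |black|=5

Answer: 2 6 N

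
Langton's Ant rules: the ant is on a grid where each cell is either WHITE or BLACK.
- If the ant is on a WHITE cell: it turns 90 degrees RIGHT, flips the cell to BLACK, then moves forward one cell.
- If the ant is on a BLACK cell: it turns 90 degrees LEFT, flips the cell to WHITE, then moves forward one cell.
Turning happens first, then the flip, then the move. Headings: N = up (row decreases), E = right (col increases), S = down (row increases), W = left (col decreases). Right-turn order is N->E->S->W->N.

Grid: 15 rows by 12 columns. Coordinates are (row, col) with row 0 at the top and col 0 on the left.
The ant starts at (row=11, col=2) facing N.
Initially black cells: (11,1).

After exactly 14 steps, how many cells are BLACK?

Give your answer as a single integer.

Step 1: on WHITE (11,2): turn R to E, flip to black, move to (11,3). |black|=2
Step 2: on WHITE (11,3): turn R to S, flip to black, move to (12,3). |black|=3
Step 3: on WHITE (12,3): turn R to W, flip to black, move to (12,2). |black|=4
Step 4: on WHITE (12,2): turn R to N, flip to black, move to (11,2). |black|=5
Step 5: on BLACK (11,2): turn L to W, flip to white, move to (11,1). |black|=4
Step 6: on BLACK (11,1): turn L to S, flip to white, move to (12,1). |black|=3
Step 7: on WHITE (12,1): turn R to W, flip to black, move to (12,0). |black|=4
Step 8: on WHITE (12,0): turn R to N, flip to black, move to (11,0). |black|=5
Step 9: on WHITE (11,0): turn R to E, flip to black, move to (11,1). |black|=6
Step 10: on WHITE (11,1): turn R to S, flip to black, move to (12,1). |black|=7
Step 11: on BLACK (12,1): turn L to E, flip to white, move to (12,2). |black|=6
Step 12: on BLACK (12,2): turn L to N, flip to white, move to (11,2). |black|=5
Step 13: on WHITE (11,2): turn R to E, flip to black, move to (11,3). |black|=6
Step 14: on BLACK (11,3): turn L to N, flip to white, move to (10,3). |black|=5

Answer: 5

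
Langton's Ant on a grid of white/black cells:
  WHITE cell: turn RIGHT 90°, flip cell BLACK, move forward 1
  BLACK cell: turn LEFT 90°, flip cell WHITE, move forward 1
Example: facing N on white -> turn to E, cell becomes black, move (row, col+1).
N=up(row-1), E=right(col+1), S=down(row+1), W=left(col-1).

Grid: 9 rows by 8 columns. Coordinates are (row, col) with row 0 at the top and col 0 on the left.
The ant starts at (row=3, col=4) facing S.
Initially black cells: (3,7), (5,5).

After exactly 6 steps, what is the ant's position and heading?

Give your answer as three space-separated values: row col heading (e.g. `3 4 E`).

Step 1: on WHITE (3,4): turn R to W, flip to black, move to (3,3). |black|=3
Step 2: on WHITE (3,3): turn R to N, flip to black, move to (2,3). |black|=4
Step 3: on WHITE (2,3): turn R to E, flip to black, move to (2,4). |black|=5
Step 4: on WHITE (2,4): turn R to S, flip to black, move to (3,4). |black|=6
Step 5: on BLACK (3,4): turn L to E, flip to white, move to (3,5). |black|=5
Step 6: on WHITE (3,5): turn R to S, flip to black, move to (4,5). |black|=6

Answer: 4 5 S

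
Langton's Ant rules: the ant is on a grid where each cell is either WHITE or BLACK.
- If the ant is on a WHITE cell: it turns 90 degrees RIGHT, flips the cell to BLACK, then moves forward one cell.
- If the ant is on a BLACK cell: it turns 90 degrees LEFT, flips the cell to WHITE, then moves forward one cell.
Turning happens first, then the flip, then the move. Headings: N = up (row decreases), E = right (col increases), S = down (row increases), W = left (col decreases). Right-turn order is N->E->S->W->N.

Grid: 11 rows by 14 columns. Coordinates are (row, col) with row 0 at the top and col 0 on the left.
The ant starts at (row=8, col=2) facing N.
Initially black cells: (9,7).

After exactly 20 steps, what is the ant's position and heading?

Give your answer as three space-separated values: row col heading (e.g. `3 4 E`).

Answer: 10 0 S

Derivation:
Step 1: on WHITE (8,2): turn R to E, flip to black, move to (8,3). |black|=2
Step 2: on WHITE (8,3): turn R to S, flip to black, move to (9,3). |black|=3
Step 3: on WHITE (9,3): turn R to W, flip to black, move to (9,2). |black|=4
Step 4: on WHITE (9,2): turn R to N, flip to black, move to (8,2). |black|=5
Step 5: on BLACK (8,2): turn L to W, flip to white, move to (8,1). |black|=4
Step 6: on WHITE (8,1): turn R to N, flip to black, move to (7,1). |black|=5
Step 7: on WHITE (7,1): turn R to E, flip to black, move to (7,2). |black|=6
Step 8: on WHITE (7,2): turn R to S, flip to black, move to (8,2). |black|=7
Step 9: on WHITE (8,2): turn R to W, flip to black, move to (8,1). |black|=8
Step 10: on BLACK (8,1): turn L to S, flip to white, move to (9,1). |black|=7
Step 11: on WHITE (9,1): turn R to W, flip to black, move to (9,0). |black|=8
Step 12: on WHITE (9,0): turn R to N, flip to black, move to (8,0). |black|=9
Step 13: on WHITE (8,0): turn R to E, flip to black, move to (8,1). |black|=10
Step 14: on WHITE (8,1): turn R to S, flip to black, move to (9,1). |black|=11
Step 15: on BLACK (9,1): turn L to E, flip to white, move to (9,2). |black|=10
Step 16: on BLACK (9,2): turn L to N, flip to white, move to (8,2). |black|=9
Step 17: on BLACK (8,2): turn L to W, flip to white, move to (8,1). |black|=8
Step 18: on BLACK (8,1): turn L to S, flip to white, move to (9,1). |black|=7
Step 19: on WHITE (9,1): turn R to W, flip to black, move to (9,0). |black|=8
Step 20: on BLACK (9,0): turn L to S, flip to white, move to (10,0). |black|=7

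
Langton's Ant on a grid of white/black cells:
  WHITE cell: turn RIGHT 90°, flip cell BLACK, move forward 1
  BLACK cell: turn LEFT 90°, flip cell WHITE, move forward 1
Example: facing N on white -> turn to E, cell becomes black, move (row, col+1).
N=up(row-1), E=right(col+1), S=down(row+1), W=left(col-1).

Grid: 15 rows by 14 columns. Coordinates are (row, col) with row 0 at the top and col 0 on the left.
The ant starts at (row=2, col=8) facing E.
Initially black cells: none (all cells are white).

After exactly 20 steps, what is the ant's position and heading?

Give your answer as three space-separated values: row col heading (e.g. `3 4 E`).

Step 1: on WHITE (2,8): turn R to S, flip to black, move to (3,8). |black|=1
Step 2: on WHITE (3,8): turn R to W, flip to black, move to (3,7). |black|=2
Step 3: on WHITE (3,7): turn R to N, flip to black, move to (2,7). |black|=3
Step 4: on WHITE (2,7): turn R to E, flip to black, move to (2,8). |black|=4
Step 5: on BLACK (2,8): turn L to N, flip to white, move to (1,8). |black|=3
Step 6: on WHITE (1,8): turn R to E, flip to black, move to (1,9). |black|=4
Step 7: on WHITE (1,9): turn R to S, flip to black, move to (2,9). |black|=5
Step 8: on WHITE (2,9): turn R to W, flip to black, move to (2,8). |black|=6
Step 9: on WHITE (2,8): turn R to N, flip to black, move to (1,8). |black|=7
Step 10: on BLACK (1,8): turn L to W, flip to white, move to (1,7). |black|=6
Step 11: on WHITE (1,7): turn R to N, flip to black, move to (0,7). |black|=7
Step 12: on WHITE (0,7): turn R to E, flip to black, move to (0,8). |black|=8
Step 13: on WHITE (0,8): turn R to S, flip to black, move to (1,8). |black|=9
Step 14: on WHITE (1,8): turn R to W, flip to black, move to (1,7). |black|=10
Step 15: on BLACK (1,7): turn L to S, flip to white, move to (2,7). |black|=9
Step 16: on BLACK (2,7): turn L to E, flip to white, move to (2,8). |black|=8
Step 17: on BLACK (2,8): turn L to N, flip to white, move to (1,8). |black|=7
Step 18: on BLACK (1,8): turn L to W, flip to white, move to (1,7). |black|=6
Step 19: on WHITE (1,7): turn R to N, flip to black, move to (0,7). |black|=7
Step 20: on BLACK (0,7): turn L to W, flip to white, move to (0,6). |black|=6

Answer: 0 6 W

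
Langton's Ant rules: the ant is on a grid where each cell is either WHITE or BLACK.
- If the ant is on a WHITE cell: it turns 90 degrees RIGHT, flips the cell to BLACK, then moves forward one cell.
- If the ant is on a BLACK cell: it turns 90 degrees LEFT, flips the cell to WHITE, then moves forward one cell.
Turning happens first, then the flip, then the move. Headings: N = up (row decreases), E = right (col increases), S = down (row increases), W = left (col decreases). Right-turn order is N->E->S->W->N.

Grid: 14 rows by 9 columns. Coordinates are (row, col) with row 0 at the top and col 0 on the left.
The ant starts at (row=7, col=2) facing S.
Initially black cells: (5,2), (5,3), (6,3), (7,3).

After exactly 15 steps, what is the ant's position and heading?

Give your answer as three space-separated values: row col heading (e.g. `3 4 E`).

Step 1: on WHITE (7,2): turn R to W, flip to black, move to (7,1). |black|=5
Step 2: on WHITE (7,1): turn R to N, flip to black, move to (6,1). |black|=6
Step 3: on WHITE (6,1): turn R to E, flip to black, move to (6,2). |black|=7
Step 4: on WHITE (6,2): turn R to S, flip to black, move to (7,2). |black|=8
Step 5: on BLACK (7,2): turn L to E, flip to white, move to (7,3). |black|=7
Step 6: on BLACK (7,3): turn L to N, flip to white, move to (6,3). |black|=6
Step 7: on BLACK (6,3): turn L to W, flip to white, move to (6,2). |black|=5
Step 8: on BLACK (6,2): turn L to S, flip to white, move to (7,2). |black|=4
Step 9: on WHITE (7,2): turn R to W, flip to black, move to (7,1). |black|=5
Step 10: on BLACK (7,1): turn L to S, flip to white, move to (8,1). |black|=4
Step 11: on WHITE (8,1): turn R to W, flip to black, move to (8,0). |black|=5
Step 12: on WHITE (8,0): turn R to N, flip to black, move to (7,0). |black|=6
Step 13: on WHITE (7,0): turn R to E, flip to black, move to (7,1). |black|=7
Step 14: on WHITE (7,1): turn R to S, flip to black, move to (8,1). |black|=8
Step 15: on BLACK (8,1): turn L to E, flip to white, move to (8,2). |black|=7

Answer: 8 2 E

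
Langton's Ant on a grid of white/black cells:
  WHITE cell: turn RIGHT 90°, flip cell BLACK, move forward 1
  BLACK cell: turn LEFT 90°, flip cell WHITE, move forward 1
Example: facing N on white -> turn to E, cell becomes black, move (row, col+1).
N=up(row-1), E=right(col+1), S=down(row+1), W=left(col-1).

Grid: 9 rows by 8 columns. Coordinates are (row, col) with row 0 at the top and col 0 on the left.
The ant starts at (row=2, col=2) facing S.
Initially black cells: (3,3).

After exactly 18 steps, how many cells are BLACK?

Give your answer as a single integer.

Step 1: on WHITE (2,2): turn R to W, flip to black, move to (2,1). |black|=2
Step 2: on WHITE (2,1): turn R to N, flip to black, move to (1,1). |black|=3
Step 3: on WHITE (1,1): turn R to E, flip to black, move to (1,2). |black|=4
Step 4: on WHITE (1,2): turn R to S, flip to black, move to (2,2). |black|=5
Step 5: on BLACK (2,2): turn L to E, flip to white, move to (2,3). |black|=4
Step 6: on WHITE (2,3): turn R to S, flip to black, move to (3,3). |black|=5
Step 7: on BLACK (3,3): turn L to E, flip to white, move to (3,4). |black|=4
Step 8: on WHITE (3,4): turn R to S, flip to black, move to (4,4). |black|=5
Step 9: on WHITE (4,4): turn R to W, flip to black, move to (4,3). |black|=6
Step 10: on WHITE (4,3): turn R to N, flip to black, move to (3,3). |black|=7
Step 11: on WHITE (3,3): turn R to E, flip to black, move to (3,4). |black|=8
Step 12: on BLACK (3,4): turn L to N, flip to white, move to (2,4). |black|=7
Step 13: on WHITE (2,4): turn R to E, flip to black, move to (2,5). |black|=8
Step 14: on WHITE (2,5): turn R to S, flip to black, move to (3,5). |black|=9
Step 15: on WHITE (3,5): turn R to W, flip to black, move to (3,4). |black|=10
Step 16: on WHITE (3,4): turn R to N, flip to black, move to (2,4). |black|=11
Step 17: on BLACK (2,4): turn L to W, flip to white, move to (2,3). |black|=10
Step 18: on BLACK (2,3): turn L to S, flip to white, move to (3,3). |black|=9

Answer: 9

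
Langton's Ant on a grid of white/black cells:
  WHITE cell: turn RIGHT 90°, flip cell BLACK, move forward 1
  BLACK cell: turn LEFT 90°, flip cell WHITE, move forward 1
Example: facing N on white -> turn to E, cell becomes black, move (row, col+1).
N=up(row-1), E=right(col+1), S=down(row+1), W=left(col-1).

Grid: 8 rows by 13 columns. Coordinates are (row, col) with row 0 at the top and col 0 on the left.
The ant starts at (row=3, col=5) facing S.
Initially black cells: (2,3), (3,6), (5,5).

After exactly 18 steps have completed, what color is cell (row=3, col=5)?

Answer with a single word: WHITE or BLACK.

Answer: BLACK

Derivation:
Step 1: on WHITE (3,5): turn R to W, flip to black, move to (3,4). |black|=4
Step 2: on WHITE (3,4): turn R to N, flip to black, move to (2,4). |black|=5
Step 3: on WHITE (2,4): turn R to E, flip to black, move to (2,5). |black|=6
Step 4: on WHITE (2,5): turn R to S, flip to black, move to (3,5). |black|=7
Step 5: on BLACK (3,5): turn L to E, flip to white, move to (3,6). |black|=6
Step 6: on BLACK (3,6): turn L to N, flip to white, move to (2,6). |black|=5
Step 7: on WHITE (2,6): turn R to E, flip to black, move to (2,7). |black|=6
Step 8: on WHITE (2,7): turn R to S, flip to black, move to (3,7). |black|=7
Step 9: on WHITE (3,7): turn R to W, flip to black, move to (3,6). |black|=8
Step 10: on WHITE (3,6): turn R to N, flip to black, move to (2,6). |black|=9
Step 11: on BLACK (2,6): turn L to W, flip to white, move to (2,5). |black|=8
Step 12: on BLACK (2,5): turn L to S, flip to white, move to (3,5). |black|=7
Step 13: on WHITE (3,5): turn R to W, flip to black, move to (3,4). |black|=8
Step 14: on BLACK (3,4): turn L to S, flip to white, move to (4,4). |black|=7
Step 15: on WHITE (4,4): turn R to W, flip to black, move to (4,3). |black|=8
Step 16: on WHITE (4,3): turn R to N, flip to black, move to (3,3). |black|=9
Step 17: on WHITE (3,3): turn R to E, flip to black, move to (3,4). |black|=10
Step 18: on WHITE (3,4): turn R to S, flip to black, move to (4,4). |black|=11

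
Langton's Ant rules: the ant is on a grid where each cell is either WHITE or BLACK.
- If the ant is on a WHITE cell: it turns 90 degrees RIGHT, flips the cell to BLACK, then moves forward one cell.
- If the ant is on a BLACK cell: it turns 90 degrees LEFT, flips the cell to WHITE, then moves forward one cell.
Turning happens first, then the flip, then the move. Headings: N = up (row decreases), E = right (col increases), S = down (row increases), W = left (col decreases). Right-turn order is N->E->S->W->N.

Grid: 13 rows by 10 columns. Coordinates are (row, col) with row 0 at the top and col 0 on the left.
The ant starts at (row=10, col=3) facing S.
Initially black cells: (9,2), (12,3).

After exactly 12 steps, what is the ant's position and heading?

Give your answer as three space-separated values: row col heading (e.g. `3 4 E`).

Answer: 10 1 S

Derivation:
Step 1: on WHITE (10,3): turn R to W, flip to black, move to (10,2). |black|=3
Step 2: on WHITE (10,2): turn R to N, flip to black, move to (9,2). |black|=4
Step 3: on BLACK (9,2): turn L to W, flip to white, move to (9,1). |black|=3
Step 4: on WHITE (9,1): turn R to N, flip to black, move to (8,1). |black|=4
Step 5: on WHITE (8,1): turn R to E, flip to black, move to (8,2). |black|=5
Step 6: on WHITE (8,2): turn R to S, flip to black, move to (9,2). |black|=6
Step 7: on WHITE (9,2): turn R to W, flip to black, move to (9,1). |black|=7
Step 8: on BLACK (9,1): turn L to S, flip to white, move to (10,1). |black|=6
Step 9: on WHITE (10,1): turn R to W, flip to black, move to (10,0). |black|=7
Step 10: on WHITE (10,0): turn R to N, flip to black, move to (9,0). |black|=8
Step 11: on WHITE (9,0): turn R to E, flip to black, move to (9,1). |black|=9
Step 12: on WHITE (9,1): turn R to S, flip to black, move to (10,1). |black|=10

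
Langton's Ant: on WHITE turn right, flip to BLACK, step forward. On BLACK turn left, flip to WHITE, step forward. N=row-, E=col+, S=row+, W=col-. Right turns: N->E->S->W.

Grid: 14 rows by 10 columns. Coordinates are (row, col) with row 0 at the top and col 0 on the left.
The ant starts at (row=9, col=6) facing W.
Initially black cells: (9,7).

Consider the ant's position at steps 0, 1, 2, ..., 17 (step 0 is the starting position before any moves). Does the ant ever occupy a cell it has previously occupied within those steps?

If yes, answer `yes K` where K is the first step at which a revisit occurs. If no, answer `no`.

Answer: yes 7

Derivation:
Step 1: on WHITE (9,6): turn R to N, flip to black, move to (8,6). |black|=2 — new cell
Step 2: on WHITE (8,6): turn R to E, flip to black, move to (8,7). |black|=3 — new cell
Step 3: on WHITE (8,7): turn R to S, flip to black, move to (9,7). |black|=4 — new cell
Step 4: on BLACK (9,7): turn L to E, flip to white, move to (9,8). |black|=3 — new cell
Step 5: on WHITE (9,8): turn R to S, flip to black, move to (10,8). |black|=4 — new cell
Step 6: on WHITE (10,8): turn R to W, flip to black, move to (10,7). |black|=5 — new cell
Step 7: on WHITE (10,7): turn R to N, flip to black, move to (9,7). |black|=6 — REVISIT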